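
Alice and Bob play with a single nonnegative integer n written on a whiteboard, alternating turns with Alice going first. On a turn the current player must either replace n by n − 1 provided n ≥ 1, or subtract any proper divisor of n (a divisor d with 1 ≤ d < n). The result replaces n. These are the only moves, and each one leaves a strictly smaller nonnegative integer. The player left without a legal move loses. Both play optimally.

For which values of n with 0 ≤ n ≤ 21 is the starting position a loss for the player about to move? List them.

Use the standard recursion: the mover loses at a terminal position; elsewhere, the mover wins exactly when some move hands the opponent an L position.
n=0: no move → L
n=1: W (go to 0, an L position)
n=2: L (sole option 1(W) is W)
n=3: W (go to 2, an L position)
n=4: W (go to 2, an L position)
n=5: L (sole option 4(W) is W)
n=6: W (go to 5, an L position)
n=7: L (sole option 6(W) is W)
n=8: W (go to 7, an L position)
n=9: L (options 6(W), 8(W) are all W)
n=10: W (go to 5, an L position)
n=11: L (sole option 10(W) is W)
n=12: W (go to 9, an L position)
n=13: L (sole option 12(W) is W)
n=14: W (go to 7, an L position)
n=15: L (options 10(W), 12(W), 14(W) are all W)
n=16: W (go to 15, an L position)
n=17: L (sole option 16(W) is W)
n=18: W (go to 9, an L position)
n=19: L (sole option 18(W) is W)
n=20: W (go to 15, an L position)
n=21: L (options 14(W), 18(W), 20(W) are all W)
Reading off the rows marked L gives the requested list; there are 11 such values of n.

0, 2, 5, 7, 9, 11, 13, 15, 17, 19, 21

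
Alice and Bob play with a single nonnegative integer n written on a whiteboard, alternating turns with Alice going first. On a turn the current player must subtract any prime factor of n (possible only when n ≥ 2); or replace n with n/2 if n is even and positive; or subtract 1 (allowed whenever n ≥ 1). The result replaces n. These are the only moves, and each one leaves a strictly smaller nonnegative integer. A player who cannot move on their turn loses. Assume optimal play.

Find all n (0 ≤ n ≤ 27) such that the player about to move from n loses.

0, 4, 9, 14, 20, 24

Label each position W (a win for the player to move) or L (a loss). A position with no legal move is L; any other position is W exactly when some move reaches an L, and L when every move reaches a W.
n=0: no move → L
n=1: can move to 0, which is L ⇒ W
n=2: can move to 0, which is L ⇒ W
n=3: can move to 0, which is L ⇒ W
n=4: moves to 2(W), 3(W); every one is W ⇒ L
n=5: can move to 0, which is L ⇒ W
n=6: can move to 4, which is L ⇒ W
n=7: can move to 0, which is L ⇒ W
n=8: can move to 4, which is L ⇒ W
n=9: moves to 6(W), 8(W); every one is W ⇒ L
n=10: can move to 9, which is L ⇒ W
n=11: can move to 0, which is L ⇒ W
n=12: can move to 9, which is L ⇒ W
n=13: can move to 0, which is L ⇒ W
n=14: moves to 7(W), 12(W), 13(W); every one is W ⇒ L
n=15: can move to 14, which is L ⇒ W
n=16: can move to 14, which is L ⇒ W
n=17: can move to 0, which is L ⇒ W
n=18: can move to 9, which is L ⇒ W
n=19: can move to 0, which is L ⇒ W
n=20: moves to 10(W), 15(W), 18(W), 19(W); every one is W ⇒ L
n=21: can move to 14, which is L ⇒ W
n=22: can move to 20, which is L ⇒ W
n=23: can move to 0, which is L ⇒ W
n=24: moves to 12(W), 21(W), 22(W), 23(W); every one is W ⇒ L
n=25: can move to 20, which is L ⇒ W
n=26: can move to 24, which is L ⇒ W
n=27: can move to 24, which is L ⇒ W
Reading off the rows marked L gives the requested list; there are 6 such values of n.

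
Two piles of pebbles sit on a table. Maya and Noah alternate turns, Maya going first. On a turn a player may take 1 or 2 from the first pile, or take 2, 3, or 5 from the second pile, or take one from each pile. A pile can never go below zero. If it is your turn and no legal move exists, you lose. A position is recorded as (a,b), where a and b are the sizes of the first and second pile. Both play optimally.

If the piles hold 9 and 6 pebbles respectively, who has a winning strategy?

Label each position W (a win for the player to move) or L (a loss). A position with no legal move is L; any other position is W exactly when some move reaches an L, and L when every move reaches a W.
No move ever increases a pile, so every position that can arise here has a ≤ 9 and b ≤ 6; it is enough to label the cells with 0 ≤ a ≤ 9 and 0 ≤ b ≤ 6.
Every move lowers a or b (never raises either), so fill the grid row by row in increasing a, and left to right within a row: each cell's successors are then already labelled.
      b=0  b=1  b=2  b=3  b=4  b=5  b=6
a=0:    L    L    W    W    W    W    W
a=1:    W    W    W    L    L    W    W
a=2:    W    W    L    W    W    W    L
a=3:    L    L    W    W    W    W    W
a=4:    W    W    W    L    L    W    W
a=5:    W    W    L    W    W    W    L
a=6:    L    L    W    W    W    W    W
a=7:    W    W    W    L    L    W    W
a=8:    W    W    L    W    W    W    L
a=9:    L    L    W    W    W    W    W
Cells with no legal move (terminal, hence L): (0,0), (0,1).
The remaining L cells, each justified by listing all of its moves:
(1,3): only reaches (0,3)(W), (1,1)(W), (1,0)(W), (0,2)(W), all W → L
(1,4): only reaches (0,4)(W), (1,2)(W), (1,1)(W), (0,3)(W), all W → L
(2,2): only reaches (1,2)(W), (0,2)(W), (2,0)(W), (1,1)(W), all W → L
(2,6): only reaches (1,6)(W), (0,6)(W), (2,4)(W), (2,3)(W), (2,1)(W), (1,5)(W), all W → L
(3,0): only reaches (2,0)(W), (1,0)(W), all W → L
(3,1): only reaches (2,1)(W), (1,1)(W), (2,0)(W), all W → L
(4,3): only reaches (3,3)(W), (2,3)(W), (4,1)(W), (4,0)(W), (3,2)(W), all W → L
(4,4): only reaches (3,4)(W), (2,4)(W), (4,2)(W), (4,1)(W), (3,3)(W), all W → L
(5,2): only reaches (4,2)(W), (3,2)(W), (5,0)(W), (4,1)(W), all W → L
(5,6): only reaches (4,6)(W), (3,6)(W), (5,4)(W), (5,3)(W), (5,1)(W), (4,5)(W), all W → L
(6,0): only reaches (5,0)(W), (4,0)(W), all W → L
(6,1): only reaches (5,1)(W), (4,1)(W), (5,0)(W), all W → L
(7,3): only reaches (6,3)(W), (5,3)(W), (7,1)(W), (7,0)(W), (6,2)(W), all W → L
(7,4): only reaches (6,4)(W), (5,4)(W), (7,2)(W), (7,1)(W), (6,3)(W), all W → L
(8,2): only reaches (7,2)(W), (6,2)(W), (8,0)(W), (7,1)(W), all W → L
(8,6): only reaches (7,6)(W), (6,6)(W), (8,4)(W), (8,3)(W), (8,1)(W), (7,5)(W), all W → L
(9,0): only reaches (8,0)(W), (7,0)(W), all W → L
(9,1): only reaches (8,1)(W), (7,1)(W), (8,0)(W), all W → L
Every other cell has at least one move into one of the L cells above, so it is W.
The starting position (9,6) is W: Maya should move to (8,6), handing over an L position.

Maya wins.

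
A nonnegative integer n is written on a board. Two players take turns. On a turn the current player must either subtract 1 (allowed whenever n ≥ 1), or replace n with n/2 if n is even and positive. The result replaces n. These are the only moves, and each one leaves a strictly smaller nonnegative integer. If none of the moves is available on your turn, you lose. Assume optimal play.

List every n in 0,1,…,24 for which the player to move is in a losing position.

0, 2, 5, 7, 9, 11, 13, 15, 17, 19, 21, 23

Use the standard recursion: the mover loses at a terminal position; elsewhere, the mover wins exactly when some move hands the opponent an L position.
n=0: no move → L
n=1: can move to 0, which is L ⇒ W
n=2: the only move is to 1(W), a W ⇒ L
n=3: can move to 2, which is L ⇒ W
n=4: can move to 2, which is L ⇒ W
n=5: the only move is to 4(W), a W ⇒ L
n=6: can move to 5, which is L ⇒ W
n=7: the only move is to 6(W), a W ⇒ L
n=8: can move to 7, which is L ⇒ W
n=9: the only move is to 8(W), a W ⇒ L
n=10: can move to 5, which is L ⇒ W
n=11: the only move is to 10(W), a W ⇒ L
n=12: can move to 11, which is L ⇒ W
n=13: the only move is to 12(W), a W ⇒ L
n=14: can move to 7, which is L ⇒ W
n=15: the only move is to 14(W), a W ⇒ L
n=16: can move to 15, which is L ⇒ W
n=17: the only move is to 16(W), a W ⇒ L
n=18: can move to 9, which is L ⇒ W
n=19: the only move is to 18(W), a W ⇒ L
n=20: can move to 19, which is L ⇒ W
n=21: the only move is to 20(W), a W ⇒ L
n=22: can move to 11, which is L ⇒ W
n=23: the only move is to 22(W), a W ⇒ L
n=24: can move to 23, which is L ⇒ W
The losing starting values of n are exactly the entries labelled L in this table (12 of them).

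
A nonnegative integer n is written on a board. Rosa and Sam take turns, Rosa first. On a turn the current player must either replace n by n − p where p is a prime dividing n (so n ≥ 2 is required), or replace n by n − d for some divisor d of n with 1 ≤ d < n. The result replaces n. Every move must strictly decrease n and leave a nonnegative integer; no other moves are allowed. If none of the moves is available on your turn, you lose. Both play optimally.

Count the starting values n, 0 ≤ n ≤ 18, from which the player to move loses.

5

Label each position W (a win for the player to move) or L (a loss). A position with no legal move is L; any other position is W exactly when some move reaches an L, and L when every move reaches a W.
n=0: no move → L
n=1: no move → L
n=2: reaches L-position 0 → W
n=3: reaches L-position 0 → W
n=4: only reaches 2(W), 3(W), all W → L
n=5: reaches L-position 0 → W
n=6: reaches L-position 4 → W
n=7: reaches L-position 0 → W
n=8: reaches L-position 4 → W
n=9: only reaches 6(W), 8(W), all W → L
n=10: reaches L-position 9 → W
n=11: reaches L-position 0 → W
n=12: reaches L-position 9 → W
n=13: reaches L-position 0 → W
n=14: only reaches 7(W), 12(W), 13(W), all W → L
n=15: reaches L-position 14 → W
n=16: reaches L-position 14 → W
n=17: reaches L-position 0 → W
n=18: reaches L-position 9 → W
L entries with 0 ≤ n ≤ 18: n = 0, 1, 4, 9, 14; that makes 5.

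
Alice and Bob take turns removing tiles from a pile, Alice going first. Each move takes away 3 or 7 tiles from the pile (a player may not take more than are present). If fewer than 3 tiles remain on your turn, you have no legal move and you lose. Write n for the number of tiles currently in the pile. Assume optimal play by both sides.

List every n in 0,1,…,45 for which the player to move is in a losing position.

0, 1, 2, 6, 10, 11, 12, 16, 20, 21, 22, 26, 30, 31, 32, 36, 40, 41, 42

Positions with no move are L. A position that does have a move is losing for the player to move precisely when every available move leads to a winning position for the opponent. Fill in the labels:
n=0: no move → L
n=1: no move → L
n=2: no move → L
n=3: W (go to 0, an L position)
n=4: W (go to 1, an L position)
n=5: W (go to 2, an L position)
n=6: L (sole option 3(W) is W)
n=7: W (go to 0, an L position)
n=8: W (go to 1, an L position)
n=9: W (go to 6, an L position)
n=10: L (options 7(W), 3(W) are all W)
n=11: L (options 8(W), 4(W) are all W)
n=12: L (options 9(W), 5(W) are all W)
n=13: W (go to 10, an L position)
n=14: W (go to 11, an L position)
n=15: W (go to 12, an L position)
n=16: L (options 13(W), 9(W) are all W)
n=17: W (go to 10, an L position)
n=18: W (go to 11, an L position)
n=19: W (go to 16, an L position)
n=20: L (options 17(W), 13(W) are all W)
n=21: L (options 18(W), 14(W) are all W)
n=22: L (options 19(W), 15(W) are all W)
n=23: W (go to 20, an L position)
n=24: W (go to 21, an L position)
n=25: W (go to 22, an L position)
n=26: L (options 23(W), 19(W) are all W)
n=27: W (go to 20, an L position)
n=28: W (go to 21, an L position)
n=29: W (go to 26, an L position)
n=30: L (options 27(W), 23(W) are all W)
n=31: L (options 28(W), 24(W) are all W)
n=32: L (options 29(W), 25(W) are all W)
n=33: W (go to 30, an L position)
n=34: W (go to 31, an L position)
n=35: W (go to 32, an L position)
n=36: L (options 33(W), 29(W) are all W)
n=37: W (go to 30, an L position)
n=38: W (go to 31, an L position)
n=39: W (go to 36, an L position)
n=40: L (options 37(W), 33(W) are all W)
n=41: L (options 38(W), 34(W) are all W)
n=42: L (options 39(W), 35(W) are all W)
n=43: W (go to 40, an L position)
n=44: W (go to 41, an L position)
n=45: W (go to 42, an L position)
Reading off the rows marked L gives the requested list; there are 19 such values of n.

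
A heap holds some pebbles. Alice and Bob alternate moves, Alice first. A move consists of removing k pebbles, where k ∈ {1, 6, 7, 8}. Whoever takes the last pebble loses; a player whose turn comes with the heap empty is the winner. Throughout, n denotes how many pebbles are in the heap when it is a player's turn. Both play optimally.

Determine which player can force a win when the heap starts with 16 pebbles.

Bob wins.

Classify positions by backward induction: terminal positions (no move available) are W. From any other position, the mover wins iff some move reaches an L.
n=0: no move; the opponent has just taken the last pebble and therefore loses → W
n=1: L (sole option 0(W) is W)
n=2: W (go to 1, an L position)
n=3: L (sole option 2(W) is W)
n=4: W (go to 3, an L position)
n=5: L (sole option 4(W) is W)
n=6: W (go to 5, an L position)
n=7: W (go to 1, an L position)
n=8: W (go to 1, an L position)
n=9: W (go to 3, an L position)
n=10: W (go to 3, an L position)
n=11: W (go to 5, an L position)
n=12: W (go to 5, an L position)
n=13: W (go to 5, an L position)
n=14: L (options 13(W), 8(W), 7(W), 6(W) are all W)
n=15: W (go to 14, an L position)
n=16: L (options 15(W), 10(W), 9(W), 8(W) are all W)
The starting position 16 is L: whatever Alice does, the opponent receives a W position.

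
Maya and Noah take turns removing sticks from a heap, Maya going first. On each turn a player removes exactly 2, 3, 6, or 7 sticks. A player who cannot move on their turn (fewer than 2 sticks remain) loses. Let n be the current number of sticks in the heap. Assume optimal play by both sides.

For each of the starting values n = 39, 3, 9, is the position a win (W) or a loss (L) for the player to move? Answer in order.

Work bottom-up. With no move the player to move loses. Otherwise the position is W if at least one move leads to an L position for the opponent, and L if every move leads to a W.
n=0: no move → L
n=1: no move → L
n=2: can move to 0, which is L ⇒ W
n=3: can move to 1, which is L ⇒ W
n=4: can move to 1, which is L ⇒ W
n=5: moves to 3(W), 2(W); every one is W ⇒ L
n=6: can move to 0, which is L ⇒ W
n=7: can move to 5, which is L ⇒ W
n=8: can move to 5, which is L ⇒ W
n=9: moves to 7(W), 6(W), 3(W), 2(W); every one is W ⇒ L
n=10: moves to 8(W), 7(W), 4(W), 3(W); every one is W ⇒ L
n=11: can move to 9, which is L ⇒ W
n=12: can move to 10, which is L ⇒ W
n=13: can move to 10, which is L ⇒ W
n=14: moves to 12(W), 11(W), 8(W), 7(W); every one is W ⇒ L
n=15: can move to 9, which is L ⇒ W
n=16: can move to 14, which is L ⇒ W
n=17: can move to 14, which is L ⇒ W
n=18: moves to 16(W), 15(W), 12(W), 11(W); every one is W ⇒ L
n=19: moves to 17(W), 16(W), 13(W), 12(W); every one is W ⇒ L
n=20: can move to 18, which is L ⇒ W
n=21: can move to 19, which is L ⇒ W
n=22: can move to 19, which is L ⇒ W
n=23: moves to 21(W), 20(W), 17(W), 16(W); every one is W ⇒ L
n=24: can move to 18, which is L ⇒ W
n=25: can move to 23, which is L ⇒ W
n=26: can move to 23, which is L ⇒ W
n=27: moves to 25(W), 24(W), 21(W), 20(W); every one is W ⇒ L
n=28: moves to 26(W), 25(W), 22(W), 21(W); every one is W ⇒ L
n=29: can move to 27, which is L ⇒ W
n=30: can move to 28, which is L ⇒ W
n=31: can move to 28, which is L ⇒ W
n=32: moves to 30(W), 29(W), 26(W), 25(W); every one is W ⇒ L
n=33: can move to 27, which is L ⇒ W
n=34: can move to 32, which is L ⇒ W
n=35: can move to 32, which is L ⇒ W
n=36: moves to 34(W), 33(W), 30(W), 29(W); every one is W ⇒ L
n=37: moves to 35(W), 34(W), 31(W), 30(W); every one is W ⇒ L
n=38: can move to 36, which is L ⇒ W
n=39: can move to 37, which is L ⇒ W

39: W, 3: W, 9: L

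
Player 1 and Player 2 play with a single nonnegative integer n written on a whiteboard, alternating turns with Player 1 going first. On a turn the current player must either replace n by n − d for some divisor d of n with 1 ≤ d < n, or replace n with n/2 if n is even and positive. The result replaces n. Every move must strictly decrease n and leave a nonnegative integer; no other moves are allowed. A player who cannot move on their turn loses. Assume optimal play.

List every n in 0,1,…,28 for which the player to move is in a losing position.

0, 1, 3, 5, 7, 9, 11, 13, 15, 17, 19, 21, 23, 25, 27

Use the standard recursion: the mover loses at a terminal position; elsewhere, the mover wins exactly when some move hands the opponent an L position.
n=0: no move → L
n=1: no move → L
n=2: →1(L), so W
n=3: →2(W) only, which is W, so L
n=4: →3(L), so W
n=5: →4(W) only, which is W, so L
n=6: →3(L), so W
n=7: →6(W) only, which is W, so L
n=8: →7(L), so W
n=9: →6(W), 8(W) — all W, so L
n=10: →5(L), so W
n=11: →10(W) only, which is W, so L
n=12: →9(L), so W
n=13: →12(W) only, which is W, so L
n=14: →7(L), so W
n=15: →10(W), 12(W), 14(W) — all W, so L
n=16: →15(L), so W
n=17: →16(W) only, which is W, so L
n=18: →9(L), so W
n=19: →18(W) only, which is W, so L
n=20: →15(L), so W
n=21: →14(W), 18(W), 20(W) — all W, so L
n=22: →11(L), so W
n=23: →22(W) only, which is W, so L
n=24: →21(L), so W
n=25: →20(W), 24(W) — all W, so L
n=26: →13(L), so W
n=27: →18(W), 24(W), 26(W) — all W, so L
n=28: →21(L), so W
The losing starting values of n are exactly the entries labelled L in this table (15 of them).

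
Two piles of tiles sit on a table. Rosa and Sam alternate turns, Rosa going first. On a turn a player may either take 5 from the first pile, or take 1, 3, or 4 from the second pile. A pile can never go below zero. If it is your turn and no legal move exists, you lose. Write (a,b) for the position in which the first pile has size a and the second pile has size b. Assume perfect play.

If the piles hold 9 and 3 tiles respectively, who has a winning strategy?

Classify positions by backward induction: terminal positions (no move available) are L. From any other position, the mover wins iff some move reaches an L.
No move ever increases a pile, so every position that can arise here has a ≤ 9 and b ≤ 3; it is enough to label the cells with 0 ≤ a ≤ 9 and 0 ≤ b ≤ 3.
Every move lowers a or b (never raises either), so fill the grid row by row in increasing a, and left to right within a row: each cell's successors are then already labelled.
      b=0  b=1  b=2  b=3
a=0:    L    W    L    W
a=1:    L    W    L    W
a=2:    L    W    L    W
a=3:    L    W    L    W
a=4:    L    W    L    W
a=5:    W    L    W    L
a=6:    W    L    W    L
a=7:    W    L    W    L
a=8:    W    L    W    L
a=9:    W    L    W    L
Cells with no legal move (terminal, hence L): (0,0), (1,0), (2,0), (3,0), (4,0).
The remaining L cells, each justified by listing all of its moves:
(0,2): only reaches (0,1)(W), which is W → L
(1,2): only reaches (1,1)(W), which is W → L
(2,2): only reaches (2,1)(W), which is W → L
(3,2): only reaches (3,1)(W), which is W → L
(4,2): only reaches (4,1)(W), which is W → L
(5,1): only reaches (0,1)(W), (5,0)(W), all W → L
(5,3): only reaches (0,3)(W), (5,2)(W), (5,0)(W), all W → L
(6,1): only reaches (1,1)(W), (6,0)(W), all W → L
(6,3): only reaches (1,3)(W), (6,2)(W), (6,0)(W), all W → L
(7,1): only reaches (2,1)(W), (7,0)(W), all W → L
(7,3): only reaches (2,3)(W), (7,2)(W), (7,0)(W), all W → L
(8,1): only reaches (3,1)(W), (8,0)(W), all W → L
(8,3): only reaches (3,3)(W), (8,2)(W), (8,0)(W), all W → L
(9,1): only reaches (4,1)(W), (9,0)(W), all W → L
(9,3): only reaches (4,3)(W), (9,2)(W), (9,0)(W), all W → L
Every other cell has at least one move into one of the L cells above, so it is W.
Every move from (9,3) reaches a W position, so the mover loses.

Sam wins.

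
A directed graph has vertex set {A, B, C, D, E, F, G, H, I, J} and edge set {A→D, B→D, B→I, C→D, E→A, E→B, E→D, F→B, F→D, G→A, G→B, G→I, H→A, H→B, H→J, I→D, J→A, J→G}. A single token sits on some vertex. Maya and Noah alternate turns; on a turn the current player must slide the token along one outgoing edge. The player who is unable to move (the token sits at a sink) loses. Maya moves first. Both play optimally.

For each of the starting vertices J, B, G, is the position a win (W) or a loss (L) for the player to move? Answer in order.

J: W, B: W, G: L

Use the standard recursion: the mover loses at a terminal position; elsewhere, the mover wins exactly when some move hands the opponent an L position.
Every edge goes from a vertex to one that appears earlier in the order D, I, B, A, E, G, F, J, H, C, so processing vertices in that order labels each vertex after all of its successors.
D: no outgoing edge → L
I: can move to D, which is L ⇒ W
B: can move to D, which is L ⇒ W
A: can move to D, which is L ⇒ W
E: can move to D, which is L ⇒ W
G: moves to A(W), B(W), I(W); every one is W ⇒ L
F: can move to D, which is L ⇒ W
J: can move to G, which is L ⇒ W
H: moves to J(W), A(W), B(W); every one is W ⇒ L
C: can move to D, which is L ⇒ W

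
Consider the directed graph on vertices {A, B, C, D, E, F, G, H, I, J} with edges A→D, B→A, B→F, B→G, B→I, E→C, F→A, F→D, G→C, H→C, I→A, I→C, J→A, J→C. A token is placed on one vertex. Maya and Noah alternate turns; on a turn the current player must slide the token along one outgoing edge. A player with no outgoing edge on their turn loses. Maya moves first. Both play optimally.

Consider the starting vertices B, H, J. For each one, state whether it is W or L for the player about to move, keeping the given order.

Classify positions by backward induction: terminal positions (no move available) are L. From any other position, the mover wins iff some move reaches an L.
Every edge goes from a vertex to one that appears earlier in the order C, D, G, E, A, F, I, J, B, H, so processing vertices in that order labels each vertex after all of its successors.
C: no outgoing edge → L
D: no outgoing edge → L
G: reaches L-position C → W
E: reaches L-position C → W
A: reaches L-position D → W
F: reaches L-position D → W
I: reaches L-position C → W
J: reaches L-position C → W
B: only reaches I(W), F(W), A(W), G(W), all W → L
H: reaches L-position C → W

B: L, H: W, J: W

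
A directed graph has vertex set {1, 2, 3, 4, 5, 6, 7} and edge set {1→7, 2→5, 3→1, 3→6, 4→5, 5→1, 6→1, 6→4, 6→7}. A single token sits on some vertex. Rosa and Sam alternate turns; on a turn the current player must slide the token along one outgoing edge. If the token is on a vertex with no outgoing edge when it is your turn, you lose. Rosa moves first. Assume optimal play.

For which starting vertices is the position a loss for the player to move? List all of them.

Work bottom-up. With no move the player to move loses. Otherwise the position is W if at least one move leads to an L position for the opponent, and L if every move leads to a W.
Every edge goes from a vertex to one that appears earlier in the order 7, 1, 5, 4, 6, 3, 2, so processing vertices in that order labels each vertex after all of its successors.
7: no outgoing edge → L
1: can move to 7, which is L ⇒ W
5: the only move is to 1(W), a W ⇒ L
4: can move to 5, which is L ⇒ W
6: can move to 7, which is L ⇒ W
3: moves to 6(W), 1(W); every one is W ⇒ L
2: can move to 5, which is L ⇒ W
The losing starting vertices are exactly the entries labelled L in this table (3 of them).

3, 5, 7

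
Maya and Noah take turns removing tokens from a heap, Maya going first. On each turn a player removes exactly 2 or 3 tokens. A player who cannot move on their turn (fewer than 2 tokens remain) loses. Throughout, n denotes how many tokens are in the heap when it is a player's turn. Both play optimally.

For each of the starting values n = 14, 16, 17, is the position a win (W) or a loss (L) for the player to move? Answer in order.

14: W, 16: L, 17: W

Positions with no move are L. A position that does have a move is losing for the player to move precisely when every available move leads to a winning position for the opponent. Fill in the labels:
n=0: no move → L
n=1: no move → L
n=2: can move to 0, which is L ⇒ W
n=3: can move to 1, which is L ⇒ W
n=4: can move to 1, which is L ⇒ W
n=5: moves to 3(W), 2(W); every one is W ⇒ L
n=6: moves to 4(W), 3(W); every one is W ⇒ L
n=7: can move to 5, which is L ⇒ W
n=8: can move to 6, which is L ⇒ W
n=9: can move to 6, which is L ⇒ W
n=10: moves to 8(W), 7(W); every one is W ⇒ L
n=11: moves to 9(W), 8(W); every one is W ⇒ L
n=12: can move to 10, which is L ⇒ W
n=13: can move to 11, which is L ⇒ W
n=14: can move to 11, which is L ⇒ W
n=15: moves to 13(W), 12(W); every one is W ⇒ L
n=16: moves to 14(W), 13(W); every one is W ⇒ L
n=17: can move to 15, which is L ⇒ W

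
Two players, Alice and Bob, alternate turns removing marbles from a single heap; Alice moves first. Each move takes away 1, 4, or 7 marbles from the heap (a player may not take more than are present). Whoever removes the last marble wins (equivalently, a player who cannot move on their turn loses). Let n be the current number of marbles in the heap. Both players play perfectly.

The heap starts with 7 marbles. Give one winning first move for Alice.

Build the W/L table. Terminal = L. A non-terminal position is W if it has a move to some L; otherwise it is L.
n=0: no move → L
n=1: reaches L-position 0 → W
n=2: only reaches 1(W), which is W → L
n=3: reaches L-position 2 → W
n=4: reaches L-position 0 → W
n=5: only reaches 4(W), 1(W), all W → L
n=6: reaches L-position 5 → W
n=7: reaches L-position 0 → W
From 7, the L positions reachable in one move are: 0.

Remove 7, leaving 0.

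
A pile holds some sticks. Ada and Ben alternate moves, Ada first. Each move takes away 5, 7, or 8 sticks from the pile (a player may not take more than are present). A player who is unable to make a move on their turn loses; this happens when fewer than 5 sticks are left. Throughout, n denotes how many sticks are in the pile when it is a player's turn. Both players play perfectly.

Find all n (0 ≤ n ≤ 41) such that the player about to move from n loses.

Label each position W (a win for the player to move) or L (a loss). A position with no legal move is L; any other position is W exactly when some move reaches an L, and L when every move reaches a W.
n=0: no move → L
n=1: no move → L
n=2: no move → L
n=3: no move → L
n=4: no move → L
n=5: →0(L), so W
n=6: →1(L), so W
n=7: →2(L), so W
n=8: →3(L), so W
n=9: →4(L), so W
n=10: →3(L), so W
n=11: →4(L), so W
n=12: →4(L), so W
n=13: →8(W), 6(W), 5(W) — all W, so L
n=14: →9(W), 7(W), 6(W) — all W, so L
n=15: →10(W), 8(W), 7(W) — all W, so L
n=16: →11(W), 9(W), 8(W) — all W, so L
n=17: →12(W), 10(W), 9(W) — all W, so L
n=18: →13(L), so W
n=19: →14(L), so W
n=20: →15(L), so W
n=21: →16(L), so W
n=22: →17(L), so W
n=23: →16(L), so W
n=24: →17(L), so W
n=25: →17(L), so W
n=26: →21(W), 19(W), 18(W) — all W, so L
n=27: →22(W), 20(W), 19(W) — all W, so L
n=28: →23(W), 21(W), 20(W) — all W, so L
n=29: →24(W), 22(W), 21(W) — all W, so L
n=30: →25(W), 23(W), 22(W) — all W, so L
n=31: →26(L), so W
n=32: →27(L), so W
n=33: →28(L), so W
n=34: →29(L), so W
n=35: →30(L), so W
n=36: →29(L), so W
n=37: →30(L), so W
n=38: →30(L), so W
n=39: →34(W), 32(W), 31(W) — all W, so L
n=40: →35(W), 33(W), 32(W) — all W, so L
n=41: →36(W), 34(W), 33(W) — all W, so L
Reading off the rows marked L gives the requested list; there are 18 such values of n.

0, 1, 2, 3, 4, 13, 14, 15, 16, 17, 26, 27, 28, 29, 30, 39, 40, 41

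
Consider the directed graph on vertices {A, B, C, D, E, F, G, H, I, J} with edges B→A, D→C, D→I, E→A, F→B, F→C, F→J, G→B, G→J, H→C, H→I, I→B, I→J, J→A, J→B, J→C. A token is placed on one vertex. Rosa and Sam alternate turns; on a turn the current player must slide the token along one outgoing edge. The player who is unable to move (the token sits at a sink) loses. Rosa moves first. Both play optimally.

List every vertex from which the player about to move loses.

Compute win/loss labels from the base case upward. A position with no move is L. Any other position is W if it can reach an L in one move, else L.
Every edge goes from a vertex to one that appears earlier in the order A, C, B, J, G, I, D, H, F, E, so processing vertices in that order labels each vertex after all of its successors.
A: no outgoing edge → L
C: no outgoing edge → L
B: W (go to A, an L position)
J: W (go to C, an L position)
G: L (options J(W), B(W) are all W)
I: L (options J(W), B(W) are all W)
D: W (go to I, an L position)
H: W (go to I, an L position)
F: W (go to C, an L position)
E: W (go to A, an L position)
Reading off the rows marked L gives the requested list; there are 4 such vertices.

A, C, G, I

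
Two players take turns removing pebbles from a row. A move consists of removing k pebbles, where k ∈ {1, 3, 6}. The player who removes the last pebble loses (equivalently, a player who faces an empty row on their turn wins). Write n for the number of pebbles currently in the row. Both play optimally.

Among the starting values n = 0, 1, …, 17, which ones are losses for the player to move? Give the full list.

1, 3, 5, 10, 12, 14

Work bottom-up. With no move the player to move wins. Otherwise the position is W if at least one move leads to an L position for the opponent, and L if every move leads to a W.
n=0: no move; the opponent has just taken the last pebble and therefore loses → W
n=1: →0(W) only, which is W, so L
n=2: →1(L), so W
n=3: →2(W), 0(W) — all W, so L
n=4: →3(L), so W
n=5: →4(W), 2(W) — all W, so L
n=6: →5(L), so W
n=7: →1(L), so W
n=8: →5(L), so W
n=9: →3(L), so W
n=10: →9(W), 7(W), 4(W) — all W, so L
n=11: →10(L), so W
n=12: →11(W), 9(W), 6(W) — all W, so L
n=13: →12(L), so W
n=14: →13(W), 11(W), 8(W) — all W, so L
n=15: →14(L), so W
n=16: →10(L), so W
n=17: →14(L), so W
The losing starting values of n are exactly the entries labelled L in this table (6 of them).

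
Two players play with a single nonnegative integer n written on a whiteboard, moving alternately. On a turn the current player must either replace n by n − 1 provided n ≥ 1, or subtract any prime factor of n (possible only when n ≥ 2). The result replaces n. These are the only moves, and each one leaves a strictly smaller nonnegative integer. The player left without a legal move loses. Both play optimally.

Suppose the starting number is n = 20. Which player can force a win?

The second player wins.

Use the standard recursion: the mover loses at a terminal position; elsewhere, the mover wins exactly when some move hands the opponent an L position.
n=0: no move → L
n=1: can move to 0, which is L ⇒ W
n=2: can move to 0, which is L ⇒ W
n=3: can move to 0, which is L ⇒ W
n=4: moves to 2(W), 3(W); every one is W ⇒ L
n=5: can move to 0, which is L ⇒ W
n=6: can move to 4, which is L ⇒ W
n=7: can move to 0, which is L ⇒ W
n=8: moves to 6(W), 7(W); every one is W ⇒ L
n=9: can move to 8, which is L ⇒ W
n=10: can move to 8, which is L ⇒ W
n=11: can move to 0, which is L ⇒ W
n=12: moves to 9(W), 10(W), 11(W); every one is W ⇒ L
n=13: can move to 0, which is L ⇒ W
n=14: can move to 12, which is L ⇒ W
n=15: can move to 12, which is L ⇒ W
n=16: moves to 14(W), 15(W); every one is W ⇒ L
n=17: can move to 0, which is L ⇒ W
n=18: can move to 16, which is L ⇒ W
n=19: can move to 0, which is L ⇒ W
n=20: moves to 15(W), 18(W), 19(W); every one is W ⇒ L
Every move from 20 reaches a W position, so the mover loses.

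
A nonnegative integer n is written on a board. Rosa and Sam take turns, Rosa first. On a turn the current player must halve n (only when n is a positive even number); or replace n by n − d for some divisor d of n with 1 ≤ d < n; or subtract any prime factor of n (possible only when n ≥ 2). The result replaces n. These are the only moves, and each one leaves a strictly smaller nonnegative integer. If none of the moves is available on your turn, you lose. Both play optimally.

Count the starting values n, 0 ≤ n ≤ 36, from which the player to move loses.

Build the W/L table. Terminal = L. A non-terminal position is W if it has a move to some L; otherwise it is L.
n=0: no move → L
n=1: no move → L
n=2: can move to 0, which is L ⇒ W
n=3: can move to 0, which is L ⇒ W
n=4: moves to 2(W), 3(W); every one is W ⇒ L
n=5: can move to 0, which is L ⇒ W
n=6: can move to 4, which is L ⇒ W
n=7: can move to 0, which is L ⇒ W
n=8: can move to 4, which is L ⇒ W
n=9: moves to 6(W), 8(W); every one is W ⇒ L
n=10: can move to 9, which is L ⇒ W
n=11: can move to 0, which is L ⇒ W
n=12: can move to 9, which is L ⇒ W
n=13: can move to 0, which is L ⇒ W
n=14: moves to 7(W), 12(W), 13(W); every one is W ⇒ L
n=15: can move to 14, which is L ⇒ W
n=16: can move to 14, which is L ⇒ W
n=17: can move to 0, which is L ⇒ W
n=18: can move to 9, which is L ⇒ W
n=19: can move to 0, which is L ⇒ W
n=20: moves to 10(W), 15(W), 16(W), 18(W), 19(W); every one is W ⇒ L
n=21: can move to 14, which is L ⇒ W
n=22: can move to 20, which is L ⇒ W
n=23: can move to 0, which is L ⇒ W
n=24: can move to 20, which is L ⇒ W
n=25: can move to 20, which is L ⇒ W
n=26: moves to 13(W), 24(W), 25(W); every one is W ⇒ L
n=27: can move to 26, which is L ⇒ W
n=28: can move to 14, which is L ⇒ W
n=29: can move to 0, which is L ⇒ W
n=30: can move to 20, which is L ⇒ W
n=31: can move to 0, which is L ⇒ W
n=32: moves to 16(W), 24(W), 28(W), 30(W), 31(W); every one is W ⇒ L
n=33: can move to 32, which is L ⇒ W
n=34: can move to 32, which is L ⇒ W
n=35: moves to 28(W), 30(W), 34(W); every one is W ⇒ L
n=36: can move to 32, which is L ⇒ W
L entries with 0 ≤ n ≤ 36: n = 0, 1, 4, 9, 14, 20, 26, 32, 35; that makes 9.

9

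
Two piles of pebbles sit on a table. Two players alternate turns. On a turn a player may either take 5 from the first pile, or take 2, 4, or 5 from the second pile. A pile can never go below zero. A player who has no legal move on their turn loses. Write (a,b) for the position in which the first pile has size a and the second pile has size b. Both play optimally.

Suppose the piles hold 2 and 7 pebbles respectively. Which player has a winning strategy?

Work bottom-up. With no move the player to move loses. Otherwise the position is W if at least one move leads to an L position for the opponent, and L if every move leads to a W.
No move ever increases a pile, so every position that can arise here has a ≤ 2 and b ≤ 7; it is enough to label the cells with 0 ≤ a ≤ 2 and 0 ≤ b ≤ 7.
Every move lowers a or b (never raises either), so fill the grid row by row in increasing a, and left to right within a row: each cell's successors are then already labelled.
      b=0  b=1  b=2  b=3  b=4  b=5  b=6  b=7
a=0:    L    L    W    W    W    W    W    L
a=1:    L    L    W    W    W    W    W    L
a=2:    L    L    W    W    W    W    W    L
Cells with no legal move (terminal, hence L): (0,0), (0,1), (1,0), (1,1), (2,0), (2,1).
The remaining L cells, each justified by listing all of its moves:
(0,7): →(0,5)(W), (0,3)(W), (0,2)(W) — all W, so L
(1,7): →(1,5)(W), (1,3)(W), (1,2)(W) — all W, so L
(2,7): →(2,5)(W), (2,3)(W), (2,2)(W) — all W, so L
Every other cell has at least one move into one of the L cells above, so it is W.
The starting position (2,7) is L: whatever the player to move does, the opponent receives a W position.

The second player wins.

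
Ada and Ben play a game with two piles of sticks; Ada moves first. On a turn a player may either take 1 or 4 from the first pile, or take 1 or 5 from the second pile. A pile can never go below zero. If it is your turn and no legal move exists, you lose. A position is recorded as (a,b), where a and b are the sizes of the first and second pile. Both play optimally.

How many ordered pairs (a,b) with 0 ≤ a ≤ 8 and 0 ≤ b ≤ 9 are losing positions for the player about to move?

Positions with no move are L. A position that does have a move is losing for the player to move precisely when every available move leads to a winning position for the opponent. Fill in the labels:
Every move lowers a or b (never raises either), so fill the grid row by row in increasing a, and left to right within a row: each cell's successors are then already labelled.
      b=0  b=1  b=2  b=3  b=4  b=5  b=6  b=7  b=8  b=9
a=0:    L    W    L    W    L    W    L    W    L    W
a=1:    W    L    W    L    W    L    W    L    W    L
a=2:    L    W    L    W    L    W    L    W    L    W
a=3:    W    L    W    L    W    L    W    L    W    L
a=4:    W    W    W    W    W    W    W    W    W    W
a=5:    L    W    L    W    L    W    L    W    L    W
a=6:    W    L    W    L    W    L    W    L    W    L
a=7:    L    W    L    W    L    W    L    W    L    W
a=8:    W    L    W    L    W    L    W    L    W    L
Cells with no legal move (terminal, hence L): (0,0).
The remaining L cells, each justified by listing all of its moves:
(0,2): →(0,1)(W) only, which is W, so L
(0,4): →(0,3)(W) only, which is W, so L
(0,6): →(0,5)(W), (0,1)(W) — all W, so L
(0,8): →(0,7)(W), (0,3)(W) — all W, so L
(1,1): →(0,1)(W), (1,0)(W) — all W, so L
(1,3): →(0,3)(W), (1,2)(W) — all W, so L
(1,5): →(0,5)(W), (1,4)(W), (1,0)(W) — all W, so L
(1,7): →(0,7)(W), (1,6)(W), (1,2)(W) — all W, so L
(1,9): →(0,9)(W), (1,8)(W), (1,4)(W) — all W, so L
(2,0): →(1,0)(W) only, which is W, so L
(2,2): →(1,2)(W), (2,1)(W) — all W, so L
(2,4): →(1,4)(W), (2,3)(W) — all W, so L
(2,6): →(1,6)(W), (2,5)(W), (2,1)(W) — all W, so L
(2,8): →(1,8)(W), (2,7)(W), (2,3)(W) — all W, so L
(3,1): →(2,1)(W), (3,0)(W) — all W, so L
(3,3): →(2,3)(W), (3,2)(W) — all W, so L
(3,5): →(2,5)(W), (3,4)(W), (3,0)(W) — all W, so L
(3,7): →(2,7)(W), (3,6)(W), (3,2)(W) — all W, so L
(3,9): →(2,9)(W), (3,8)(W), (3,4)(W) — all W, so L
(5,0): →(4,0)(W), (1,0)(W) — all W, so L
(5,2): →(4,2)(W), (1,2)(W), (5,1)(W) — all W, so L
(5,4): →(4,4)(W), (1,4)(W), (5,3)(W) — all W, so L
(5,6): →(4,6)(W), (1,6)(W), (5,5)(W), (5,1)(W) — all W, so L
(5,8): →(4,8)(W), (1,8)(W), (5,7)(W), (5,3)(W) — all W, so L
(6,1): →(5,1)(W), (2,1)(W), (6,0)(W) — all W, so L
(6,3): →(5,3)(W), (2,3)(W), (6,2)(W) — all W, so L
(6,5): →(5,5)(W), (2,5)(W), (6,4)(W), (6,0)(W) — all W, so L
(6,7): →(5,7)(W), (2,7)(W), (6,6)(W), (6,2)(W) — all W, so L
(6,9): →(5,9)(W), (2,9)(W), (6,8)(W), (6,4)(W) — all W, so L
(7,0): →(6,0)(W), (3,0)(W) — all W, so L
(7,2): →(6,2)(W), (3,2)(W), (7,1)(W) — all W, so L
(7,4): →(6,4)(W), (3,4)(W), (7,3)(W) — all W, so L
(7,6): →(6,6)(W), (3,6)(W), (7,5)(W), (7,1)(W) — all W, so L
(7,8): →(6,8)(W), (3,8)(W), (7,7)(W), (7,3)(W) — all W, so L
(8,1): →(7,1)(W), (4,1)(W), (8,0)(W) — all W, so L
(8,3): →(7,3)(W), (4,3)(W), (8,2)(W) — all W, so L
(8,5): →(7,5)(W), (4,5)(W), (8,4)(W), (8,0)(W) — all W, so L
(8,7): →(7,7)(W), (4,7)(W), (8,6)(W), (8,2)(W) — all W, so L
(8,9): →(7,9)(W), (4,9)(W), (8,8)(W), (8,4)(W) — all W, so L
Every other cell has at least one move into one of the L cells above, so it is W.
L cells per row: a=0: 5, a=1: 5, a=2: 5, a=3: 5, a=4: 0, a=5: 5, a=6: 5, a=7: 5, a=8: 5; total 40.

40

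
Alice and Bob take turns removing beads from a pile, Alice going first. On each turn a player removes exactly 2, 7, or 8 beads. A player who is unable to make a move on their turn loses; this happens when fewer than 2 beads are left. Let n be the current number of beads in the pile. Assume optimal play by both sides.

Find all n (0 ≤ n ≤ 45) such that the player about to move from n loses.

Label each position W (a win for the player to move) or L (a loss). A position with no legal move is L; any other position is W exactly when some move reaches an L, and L when every move reaches a W.
n=0: no move → L
n=1: no move → L
n=2: reaches L-position 0 → W
n=3: reaches L-position 1 → W
n=4: only reaches 2(W), which is W → L
n=5: only reaches 3(W), which is W → L
n=6: reaches L-position 4 → W
n=7: reaches L-position 5 → W
n=8: reaches L-position 1 → W
n=9: reaches L-position 1 → W
n=10: only reaches 8(W), 3(W), 2(W), all W → L
n=11: reaches L-position 4 → W
n=12: reaches L-position 10 → W
n=13: reaches L-position 5 → W
n=14: only reaches 12(W), 7(W), 6(W), all W → L
n=15: only reaches 13(W), 8(W), 7(W), all W → L
n=16: reaches L-position 14 → W
n=17: reaches L-position 15 → W
n=18: reaches L-position 10 → W
n=19: only reaches 17(W), 12(W), 11(W), all W → L
n=20: only reaches 18(W), 13(W), 12(W), all W → L
n=21: reaches L-position 19 → W
n=22: reaches L-position 20 → W
n=23: reaches L-position 15 → W
n=24: only reaches 22(W), 17(W), 16(W), all W → L
n=25: only reaches 23(W), 18(W), 17(W), all W → L
n=26: reaches L-position 24 → W
n=27: reaches L-position 25 → W
n=28: reaches L-position 20 → W
n=29: only reaches 27(W), 22(W), 21(W), all W → L
n=30: only reaches 28(W), 23(W), 22(W), all W → L
n=31: reaches L-position 29 → W
n=32: reaches L-position 30 → W
n=33: reaches L-position 25 → W
n=34: only reaches 32(W), 27(W), 26(W), all W → L
n=35: only reaches 33(W), 28(W), 27(W), all W → L
n=36: reaches L-position 34 → W
n=37: reaches L-position 35 → W
n=38: reaches L-position 30 → W
n=39: only reaches 37(W), 32(W), 31(W), all W → L
n=40: only reaches 38(W), 33(W), 32(W), all W → L
n=41: reaches L-position 39 → W
n=42: reaches L-position 40 → W
n=43: reaches L-position 35 → W
n=44: only reaches 42(W), 37(W), 36(W), all W → L
n=45: only reaches 43(W), 38(W), 37(W), all W → L
The losing starting values of n are exactly the entries labelled L in this table (19 of them).

0, 1, 4, 5, 10, 14, 15, 19, 20, 24, 25, 29, 30, 34, 35, 39, 40, 44, 45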